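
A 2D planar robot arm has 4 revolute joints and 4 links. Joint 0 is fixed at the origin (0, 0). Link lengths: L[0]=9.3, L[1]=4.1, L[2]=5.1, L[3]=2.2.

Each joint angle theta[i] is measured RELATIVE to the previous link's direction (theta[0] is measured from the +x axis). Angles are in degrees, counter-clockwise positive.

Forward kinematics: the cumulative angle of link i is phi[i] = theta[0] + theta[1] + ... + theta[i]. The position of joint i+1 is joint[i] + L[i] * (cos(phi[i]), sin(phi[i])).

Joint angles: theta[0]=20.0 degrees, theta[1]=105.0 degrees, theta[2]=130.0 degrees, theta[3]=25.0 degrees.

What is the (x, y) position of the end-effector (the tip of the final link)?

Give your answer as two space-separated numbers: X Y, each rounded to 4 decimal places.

Answer: 5.4495 -0.5535

Derivation:
joint[0] = (0.0000, 0.0000)  (base)
link 0: phi[0] = 20 = 20 deg
  cos(20 deg) = 0.9397, sin(20 deg) = 0.3420
  joint[1] = (0.0000, 0.0000) + 9.3 * (0.9397, 0.3420) = (0.0000 + 8.7391, 0.0000 + 3.1808) = (8.7391, 3.1808)
link 1: phi[1] = 20 + 105 = 125 deg
  cos(125 deg) = -0.5736, sin(125 deg) = 0.8192
  joint[2] = (8.7391, 3.1808) + 4.1 * (-0.5736, 0.8192) = (8.7391 + -2.3517, 3.1808 + 3.3585) = (6.3875, 6.5393)
link 2: phi[2] = 20 + 105 + 130 = 255 deg
  cos(255 deg) = -0.2588, sin(255 deg) = -0.9659
  joint[3] = (6.3875, 6.5393) + 5.1 * (-0.2588, -0.9659) = (6.3875 + -1.3200, 6.5393 + -4.9262) = (5.0675, 1.6131)
link 3: phi[3] = 20 + 105 + 130 + 25 = 280 deg
  cos(280 deg) = 0.1736, sin(280 deg) = -0.9848
  joint[4] = (5.0675, 1.6131) + 2.2 * (0.1736, -0.9848) = (5.0675 + 0.3820, 1.6131 + -2.1666) = (5.4495, -0.5535)
End effector: (5.4495, -0.5535)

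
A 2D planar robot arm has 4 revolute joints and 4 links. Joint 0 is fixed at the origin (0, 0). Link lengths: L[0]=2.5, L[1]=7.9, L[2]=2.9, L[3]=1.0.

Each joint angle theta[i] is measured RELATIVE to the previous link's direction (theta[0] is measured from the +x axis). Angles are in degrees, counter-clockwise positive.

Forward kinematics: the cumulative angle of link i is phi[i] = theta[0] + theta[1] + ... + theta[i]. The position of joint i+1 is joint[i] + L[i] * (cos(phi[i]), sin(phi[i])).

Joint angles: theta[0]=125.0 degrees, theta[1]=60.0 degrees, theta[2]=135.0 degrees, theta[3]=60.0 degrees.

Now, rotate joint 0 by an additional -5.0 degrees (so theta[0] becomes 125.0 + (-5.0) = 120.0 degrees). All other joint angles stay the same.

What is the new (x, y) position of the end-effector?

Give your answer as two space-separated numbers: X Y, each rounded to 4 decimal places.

joint[0] = (0.0000, 0.0000)  (base)
link 0: phi[0] = 120 = 120 deg
  cos(120 deg) = -0.5000, sin(120 deg) = 0.8660
  joint[1] = (0.0000, 0.0000) + 2.5 * (-0.5000, 0.8660) = (0.0000 + -1.2500, 0.0000 + 2.1651) = (-1.2500, 2.1651)
link 1: phi[1] = 120 + 60 = 180 deg
  cos(180 deg) = -1.0000, sin(180 deg) = 0.0000
  joint[2] = (-1.2500, 2.1651) + 7.9 * (-1.0000, 0.0000) = (-1.2500 + -7.9000, 2.1651 + 0.0000) = (-9.1500, 2.1651)
link 2: phi[2] = 120 + 60 + 135 = 315 deg
  cos(315 deg) = 0.7071, sin(315 deg) = -0.7071
  joint[3] = (-9.1500, 2.1651) + 2.9 * (0.7071, -0.7071) = (-9.1500 + 2.0506, 2.1651 + -2.0506) = (-7.0994, 0.1145)
link 3: phi[3] = 120 + 60 + 135 + 60 = 375 deg
  cos(375 deg) = 0.9659, sin(375 deg) = 0.2588
  joint[4] = (-7.0994, 0.1145) + 1 * (0.9659, 0.2588) = (-7.0994 + 0.9659, 0.1145 + 0.2588) = (-6.1335, 0.3733)
End effector: (-6.1335, 0.3733)

Answer: -6.1335 0.3733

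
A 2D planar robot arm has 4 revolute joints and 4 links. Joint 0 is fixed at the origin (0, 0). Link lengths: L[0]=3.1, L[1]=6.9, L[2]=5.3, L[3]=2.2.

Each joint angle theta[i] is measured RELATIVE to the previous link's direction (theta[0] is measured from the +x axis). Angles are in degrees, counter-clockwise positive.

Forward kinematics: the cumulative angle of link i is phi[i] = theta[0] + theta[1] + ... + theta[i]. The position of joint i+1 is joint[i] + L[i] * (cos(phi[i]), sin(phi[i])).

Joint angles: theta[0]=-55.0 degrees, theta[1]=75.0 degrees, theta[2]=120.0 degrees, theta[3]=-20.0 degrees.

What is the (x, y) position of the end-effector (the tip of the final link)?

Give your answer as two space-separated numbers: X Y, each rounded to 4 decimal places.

Answer: 3.1019 5.1326

Derivation:
joint[0] = (0.0000, 0.0000)  (base)
link 0: phi[0] = -55 = -55 deg
  cos(-55 deg) = 0.5736, sin(-55 deg) = -0.8192
  joint[1] = (0.0000, 0.0000) + 3.1 * (0.5736, -0.8192) = (0.0000 + 1.7781, 0.0000 + -2.5394) = (1.7781, -2.5394)
link 1: phi[1] = -55 + 75 = 20 deg
  cos(20 deg) = 0.9397, sin(20 deg) = 0.3420
  joint[2] = (1.7781, -2.5394) + 6.9 * (0.9397, 0.3420) = (1.7781 + 6.4839, -2.5394 + 2.3599) = (8.2620, -0.1794)
link 2: phi[2] = -55 + 75 + 120 = 140 deg
  cos(140 deg) = -0.7660, sin(140 deg) = 0.6428
  joint[3] = (8.2620, -0.1794) + 5.3 * (-0.7660, 0.6428) = (8.2620 + -4.0600, -0.1794 + 3.4068) = (4.2019, 3.2273)
link 3: phi[3] = -55 + 75 + 120 + -20 = 120 deg
  cos(120 deg) = -0.5000, sin(120 deg) = 0.8660
  joint[4] = (4.2019, 3.2273) + 2.2 * (-0.5000, 0.8660) = (4.2019 + -1.1000, 3.2273 + 1.9053) = (3.1019, 5.1326)
End effector: (3.1019, 5.1326)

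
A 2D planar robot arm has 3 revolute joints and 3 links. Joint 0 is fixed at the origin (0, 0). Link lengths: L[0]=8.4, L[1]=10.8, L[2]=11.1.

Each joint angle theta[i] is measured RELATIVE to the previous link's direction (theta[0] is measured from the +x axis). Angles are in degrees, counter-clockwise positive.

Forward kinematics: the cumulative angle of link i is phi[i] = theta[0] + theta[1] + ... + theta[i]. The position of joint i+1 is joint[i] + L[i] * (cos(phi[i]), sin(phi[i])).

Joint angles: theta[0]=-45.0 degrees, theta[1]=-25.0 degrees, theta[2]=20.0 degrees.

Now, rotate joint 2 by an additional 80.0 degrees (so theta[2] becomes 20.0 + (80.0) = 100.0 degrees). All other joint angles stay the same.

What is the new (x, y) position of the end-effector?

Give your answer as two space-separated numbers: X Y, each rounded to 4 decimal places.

joint[0] = (0.0000, 0.0000)  (base)
link 0: phi[0] = -45 = -45 deg
  cos(-45 deg) = 0.7071, sin(-45 deg) = -0.7071
  joint[1] = (0.0000, 0.0000) + 8.4 * (0.7071, -0.7071) = (0.0000 + 5.9397, 0.0000 + -5.9397) = (5.9397, -5.9397)
link 1: phi[1] = -45 + -25 = -70 deg
  cos(-70 deg) = 0.3420, sin(-70 deg) = -0.9397
  joint[2] = (5.9397, -5.9397) + 10.8 * (0.3420, -0.9397) = (5.9397 + 3.6938, -5.9397 + -10.1487) = (9.6335, -16.0884)
link 2: phi[2] = -45 + -25 + 100 = 30 deg
  cos(30 deg) = 0.8660, sin(30 deg) = 0.5000
  joint[3] = (9.6335, -16.0884) + 11.1 * (0.8660, 0.5000) = (9.6335 + 9.6129, -16.0884 + 5.5500) = (19.2464, -10.5384)
End effector: (19.2464, -10.5384)

Answer: 19.2464 -10.5384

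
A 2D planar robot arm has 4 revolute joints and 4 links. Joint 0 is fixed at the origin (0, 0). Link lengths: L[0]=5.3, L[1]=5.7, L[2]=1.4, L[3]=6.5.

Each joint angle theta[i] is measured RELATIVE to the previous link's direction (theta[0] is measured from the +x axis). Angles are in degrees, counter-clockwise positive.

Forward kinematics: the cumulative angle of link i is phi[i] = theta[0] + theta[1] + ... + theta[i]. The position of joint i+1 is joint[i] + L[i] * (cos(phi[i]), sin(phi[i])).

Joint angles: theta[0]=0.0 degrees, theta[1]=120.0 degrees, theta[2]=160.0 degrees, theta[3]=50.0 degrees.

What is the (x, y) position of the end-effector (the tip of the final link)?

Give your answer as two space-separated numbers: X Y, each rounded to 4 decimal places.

joint[0] = (0.0000, 0.0000)  (base)
link 0: phi[0] = 0 = 0 deg
  cos(0 deg) = 1.0000, sin(0 deg) = 0.0000
  joint[1] = (0.0000, 0.0000) + 5.3 * (1.0000, 0.0000) = (0.0000 + 5.3000, 0.0000 + 0.0000) = (5.3000, 0.0000)
link 1: phi[1] = 0 + 120 = 120 deg
  cos(120 deg) = -0.5000, sin(120 deg) = 0.8660
  joint[2] = (5.3000, 0.0000) + 5.7 * (-0.5000, 0.8660) = (5.3000 + -2.8500, 0.0000 + 4.9363) = (2.4500, 4.9363)
link 2: phi[2] = 0 + 120 + 160 = 280 deg
  cos(280 deg) = 0.1736, sin(280 deg) = -0.9848
  joint[3] = (2.4500, 4.9363) + 1.4 * (0.1736, -0.9848) = (2.4500 + 0.2431, 4.9363 + -1.3787) = (2.6931, 3.5576)
link 3: phi[3] = 0 + 120 + 160 + 50 = 330 deg
  cos(330 deg) = 0.8660, sin(330 deg) = -0.5000
  joint[4] = (2.6931, 3.5576) + 6.5 * (0.8660, -0.5000) = (2.6931 + 5.6292, 3.5576 + -3.2500) = (8.3223, 0.3076)
End effector: (8.3223, 0.3076)

Answer: 8.3223 0.3076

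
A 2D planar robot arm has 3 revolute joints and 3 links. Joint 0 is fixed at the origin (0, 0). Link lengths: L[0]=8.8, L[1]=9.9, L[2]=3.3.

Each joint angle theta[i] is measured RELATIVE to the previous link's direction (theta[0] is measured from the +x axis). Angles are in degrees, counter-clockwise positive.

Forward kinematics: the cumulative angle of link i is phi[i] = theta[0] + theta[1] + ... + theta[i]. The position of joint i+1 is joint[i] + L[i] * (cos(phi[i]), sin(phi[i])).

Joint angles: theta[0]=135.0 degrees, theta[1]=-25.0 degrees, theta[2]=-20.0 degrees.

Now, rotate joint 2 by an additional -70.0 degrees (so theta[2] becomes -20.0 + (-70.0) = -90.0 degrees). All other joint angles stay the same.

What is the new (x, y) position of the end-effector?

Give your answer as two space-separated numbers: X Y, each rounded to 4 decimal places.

joint[0] = (0.0000, 0.0000)  (base)
link 0: phi[0] = 135 = 135 deg
  cos(135 deg) = -0.7071, sin(135 deg) = 0.7071
  joint[1] = (0.0000, 0.0000) + 8.8 * (-0.7071, 0.7071) = (0.0000 + -6.2225, 0.0000 + 6.2225) = (-6.2225, 6.2225)
link 1: phi[1] = 135 + -25 = 110 deg
  cos(110 deg) = -0.3420, sin(110 deg) = 0.9397
  joint[2] = (-6.2225, 6.2225) + 9.9 * (-0.3420, 0.9397) = (-6.2225 + -3.3860, 6.2225 + 9.3030) = (-9.6085, 15.5255)
link 2: phi[2] = 135 + -25 + -90 = 20 deg
  cos(20 deg) = 0.9397, sin(20 deg) = 0.3420
  joint[3] = (-9.6085, 15.5255) + 3.3 * (0.9397, 0.3420) = (-9.6085 + 3.1010, 15.5255 + 1.1287) = (-6.5076, 16.6542)
End effector: (-6.5076, 16.6542)

Answer: -6.5076 16.6542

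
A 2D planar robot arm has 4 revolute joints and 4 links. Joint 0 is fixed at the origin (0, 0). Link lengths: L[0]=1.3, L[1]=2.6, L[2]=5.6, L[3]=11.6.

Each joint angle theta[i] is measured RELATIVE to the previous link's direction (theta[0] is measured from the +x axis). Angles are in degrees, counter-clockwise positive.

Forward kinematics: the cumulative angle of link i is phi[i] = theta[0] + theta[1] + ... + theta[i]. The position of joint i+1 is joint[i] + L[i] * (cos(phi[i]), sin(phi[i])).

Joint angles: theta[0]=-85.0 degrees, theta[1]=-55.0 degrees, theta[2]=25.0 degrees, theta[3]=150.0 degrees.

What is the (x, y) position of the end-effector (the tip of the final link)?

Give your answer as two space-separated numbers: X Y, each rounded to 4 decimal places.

joint[0] = (0.0000, 0.0000)  (base)
link 0: phi[0] = -85 = -85 deg
  cos(-85 deg) = 0.0872, sin(-85 deg) = -0.9962
  joint[1] = (0.0000, 0.0000) + 1.3 * (0.0872, -0.9962) = (0.0000 + 0.1133, 0.0000 + -1.2951) = (0.1133, -1.2951)
link 1: phi[1] = -85 + -55 = -140 deg
  cos(-140 deg) = -0.7660, sin(-140 deg) = -0.6428
  joint[2] = (0.1133, -1.2951) + 2.6 * (-0.7660, -0.6428) = (0.1133 + -1.9917, -1.2951 + -1.6712) = (-1.8784, -2.9663)
link 2: phi[2] = -85 + -55 + 25 = -115 deg
  cos(-115 deg) = -0.4226, sin(-115 deg) = -0.9063
  joint[3] = (-1.8784, -2.9663) + 5.6 * (-0.4226, -0.9063) = (-1.8784 + -2.3667, -2.9663 + -5.0753) = (-4.2451, -8.0416)
link 3: phi[3] = -85 + -55 + 25 + 150 = 35 deg
  cos(35 deg) = 0.8192, sin(35 deg) = 0.5736
  joint[4] = (-4.2451, -8.0416) + 11.6 * (0.8192, 0.5736) = (-4.2451 + 9.5022, -8.0416 + 6.6535) = (5.2571, -1.3881)
End effector: (5.2571, -1.3881)

Answer: 5.2571 -1.3881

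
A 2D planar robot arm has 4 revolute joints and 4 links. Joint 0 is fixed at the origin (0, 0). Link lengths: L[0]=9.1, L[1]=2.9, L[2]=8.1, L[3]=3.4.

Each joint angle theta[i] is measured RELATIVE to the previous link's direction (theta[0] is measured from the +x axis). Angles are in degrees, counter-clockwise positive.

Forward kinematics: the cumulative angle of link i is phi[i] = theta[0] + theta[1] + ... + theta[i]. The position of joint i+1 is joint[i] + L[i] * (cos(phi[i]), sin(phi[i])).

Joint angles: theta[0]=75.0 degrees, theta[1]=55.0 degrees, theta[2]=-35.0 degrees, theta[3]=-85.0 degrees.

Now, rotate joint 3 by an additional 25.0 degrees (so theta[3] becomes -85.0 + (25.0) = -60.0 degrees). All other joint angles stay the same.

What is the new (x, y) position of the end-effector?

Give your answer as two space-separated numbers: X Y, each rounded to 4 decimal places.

joint[0] = (0.0000, 0.0000)  (base)
link 0: phi[0] = 75 = 75 deg
  cos(75 deg) = 0.2588, sin(75 deg) = 0.9659
  joint[1] = (0.0000, 0.0000) + 9.1 * (0.2588, 0.9659) = (0.0000 + 2.3553, 0.0000 + 8.7899) = (2.3553, 8.7899)
link 1: phi[1] = 75 + 55 = 130 deg
  cos(130 deg) = -0.6428, sin(130 deg) = 0.7660
  joint[2] = (2.3553, 8.7899) + 2.9 * (-0.6428, 0.7660) = (2.3553 + -1.8641, 8.7899 + 2.2215) = (0.4912, 11.0115)
link 2: phi[2] = 75 + 55 + -35 = 95 deg
  cos(95 deg) = -0.0872, sin(95 deg) = 0.9962
  joint[3] = (0.4912, 11.0115) + 8.1 * (-0.0872, 0.9962) = (0.4912 + -0.7060, 11.0115 + 8.0692) = (-0.2148, 19.0806)
link 3: phi[3] = 75 + 55 + -35 + -60 = 35 deg
  cos(35 deg) = 0.8192, sin(35 deg) = 0.5736
  joint[4] = (-0.2148, 19.0806) + 3.4 * (0.8192, 0.5736) = (-0.2148 + 2.7851, 19.0806 + 1.9502) = (2.5703, 21.0308)
End effector: (2.5703, 21.0308)

Answer: 2.5703 21.0308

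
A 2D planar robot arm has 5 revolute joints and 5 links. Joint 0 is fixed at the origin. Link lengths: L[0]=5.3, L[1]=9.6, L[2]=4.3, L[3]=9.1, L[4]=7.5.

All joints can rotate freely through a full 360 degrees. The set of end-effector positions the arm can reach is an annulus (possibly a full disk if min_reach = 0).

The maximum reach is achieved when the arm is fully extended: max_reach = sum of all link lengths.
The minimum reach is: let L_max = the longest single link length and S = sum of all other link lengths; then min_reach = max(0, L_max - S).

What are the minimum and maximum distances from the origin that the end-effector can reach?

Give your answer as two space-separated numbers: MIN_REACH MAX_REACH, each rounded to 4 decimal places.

Answer: 0.0000 35.8000

Derivation:
Link lengths: [5.3, 9.6, 4.3, 9.1, 7.5]
max_reach = 5.3 + 9.6 + 4.3 + 9.1 + 7.5 = 35.8
L_max = max([5.3, 9.6, 4.3, 9.1, 7.5]) = 9.6
S (sum of others) = 35.8 - 9.6 = 26.2
min_reach = max(0, 9.6 - 26.2) = max(0, -16.6) = 0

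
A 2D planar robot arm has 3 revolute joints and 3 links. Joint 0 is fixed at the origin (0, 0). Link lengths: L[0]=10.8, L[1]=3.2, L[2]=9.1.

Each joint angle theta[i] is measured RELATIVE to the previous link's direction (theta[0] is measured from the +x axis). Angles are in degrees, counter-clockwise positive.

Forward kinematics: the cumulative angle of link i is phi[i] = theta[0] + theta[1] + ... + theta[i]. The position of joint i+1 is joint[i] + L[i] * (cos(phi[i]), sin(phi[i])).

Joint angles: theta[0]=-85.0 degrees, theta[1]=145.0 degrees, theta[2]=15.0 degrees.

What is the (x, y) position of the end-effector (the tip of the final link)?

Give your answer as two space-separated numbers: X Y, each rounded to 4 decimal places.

joint[0] = (0.0000, 0.0000)  (base)
link 0: phi[0] = -85 = -85 deg
  cos(-85 deg) = 0.0872, sin(-85 deg) = -0.9962
  joint[1] = (0.0000, 0.0000) + 10.8 * (0.0872, -0.9962) = (0.0000 + 0.9413, 0.0000 + -10.7589) = (0.9413, -10.7589)
link 1: phi[1] = -85 + 145 = 60 deg
  cos(60 deg) = 0.5000, sin(60 deg) = 0.8660
  joint[2] = (0.9413, -10.7589) + 3.2 * (0.5000, 0.8660) = (0.9413 + 1.6000, -10.7589 + 2.7713) = (2.5413, -7.9876)
link 2: phi[2] = -85 + 145 + 15 = 75 deg
  cos(75 deg) = 0.2588, sin(75 deg) = 0.9659
  joint[3] = (2.5413, -7.9876) + 9.1 * (0.2588, 0.9659) = (2.5413 + 2.3553, -7.9876 + 8.7899) = (4.8965, 0.8023)
End effector: (4.8965, 0.8023)

Answer: 4.8965 0.8023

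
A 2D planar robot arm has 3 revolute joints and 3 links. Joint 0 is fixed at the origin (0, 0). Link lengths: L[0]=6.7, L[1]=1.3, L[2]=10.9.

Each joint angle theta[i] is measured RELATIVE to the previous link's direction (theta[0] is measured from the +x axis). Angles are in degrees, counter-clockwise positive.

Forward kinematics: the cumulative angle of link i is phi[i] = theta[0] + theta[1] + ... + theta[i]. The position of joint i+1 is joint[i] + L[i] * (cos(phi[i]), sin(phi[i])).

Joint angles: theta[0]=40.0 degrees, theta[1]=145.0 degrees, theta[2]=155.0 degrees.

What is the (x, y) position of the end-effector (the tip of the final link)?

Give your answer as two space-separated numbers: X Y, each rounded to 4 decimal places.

joint[0] = (0.0000, 0.0000)  (base)
link 0: phi[0] = 40 = 40 deg
  cos(40 deg) = 0.7660, sin(40 deg) = 0.6428
  joint[1] = (0.0000, 0.0000) + 6.7 * (0.7660, 0.6428) = (0.0000 + 5.1325, 0.0000 + 4.3067) = (5.1325, 4.3067)
link 1: phi[1] = 40 + 145 = 185 deg
  cos(185 deg) = -0.9962, sin(185 deg) = -0.0872
  joint[2] = (5.1325, 4.3067) + 1.3 * (-0.9962, -0.0872) = (5.1325 + -1.2951, 4.3067 + -0.1133) = (3.8374, 4.1934)
link 2: phi[2] = 40 + 145 + 155 = 340 deg
  cos(340 deg) = 0.9397, sin(340 deg) = -0.3420
  joint[3] = (3.8374, 4.1934) + 10.9 * (0.9397, -0.3420) = (3.8374 + 10.2426, 4.1934 + -3.7280) = (14.0801, 0.4654)
End effector: (14.0801, 0.4654)

Answer: 14.0801 0.4654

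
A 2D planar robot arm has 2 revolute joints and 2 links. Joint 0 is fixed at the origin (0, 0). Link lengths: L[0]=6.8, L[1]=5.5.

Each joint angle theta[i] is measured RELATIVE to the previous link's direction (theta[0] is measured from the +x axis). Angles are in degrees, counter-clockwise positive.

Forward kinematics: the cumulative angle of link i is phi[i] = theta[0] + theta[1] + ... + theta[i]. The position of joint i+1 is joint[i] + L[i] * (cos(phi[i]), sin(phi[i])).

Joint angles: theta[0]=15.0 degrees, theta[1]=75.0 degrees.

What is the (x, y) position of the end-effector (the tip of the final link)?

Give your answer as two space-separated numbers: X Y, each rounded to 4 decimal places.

joint[0] = (0.0000, 0.0000)  (base)
link 0: phi[0] = 15 = 15 deg
  cos(15 deg) = 0.9659, sin(15 deg) = 0.2588
  joint[1] = (0.0000, 0.0000) + 6.8 * (0.9659, 0.2588) = (0.0000 + 6.5683, 0.0000 + 1.7600) = (6.5683, 1.7600)
link 1: phi[1] = 15 + 75 = 90 deg
  cos(90 deg) = 0.0000, sin(90 deg) = 1.0000
  joint[2] = (6.5683, 1.7600) + 5.5 * (0.0000, 1.0000) = (6.5683 + 0.0000, 1.7600 + 5.5000) = (6.5683, 7.2600)
End effector: (6.5683, 7.2600)

Answer: 6.5683 7.2600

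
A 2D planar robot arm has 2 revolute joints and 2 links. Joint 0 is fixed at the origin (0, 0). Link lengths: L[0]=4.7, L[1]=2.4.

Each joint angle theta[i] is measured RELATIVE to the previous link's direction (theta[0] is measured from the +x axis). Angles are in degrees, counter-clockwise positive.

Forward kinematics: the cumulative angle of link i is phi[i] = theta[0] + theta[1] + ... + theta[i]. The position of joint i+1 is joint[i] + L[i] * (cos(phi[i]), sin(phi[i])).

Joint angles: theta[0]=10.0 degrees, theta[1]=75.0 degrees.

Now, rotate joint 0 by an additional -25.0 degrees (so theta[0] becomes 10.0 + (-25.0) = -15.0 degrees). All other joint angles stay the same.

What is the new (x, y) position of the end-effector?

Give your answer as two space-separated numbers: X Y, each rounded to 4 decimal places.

joint[0] = (0.0000, 0.0000)  (base)
link 0: phi[0] = -15 = -15 deg
  cos(-15 deg) = 0.9659, sin(-15 deg) = -0.2588
  joint[1] = (0.0000, 0.0000) + 4.7 * (0.9659, -0.2588) = (0.0000 + 4.5399, 0.0000 + -1.2164) = (4.5399, -1.2164)
link 1: phi[1] = -15 + 75 = 60 deg
  cos(60 deg) = 0.5000, sin(60 deg) = 0.8660
  joint[2] = (4.5399, -1.2164) + 2.4 * (0.5000, 0.8660) = (4.5399 + 1.2000, -1.2164 + 2.0785) = (5.7399, 0.8620)
End effector: (5.7399, 0.8620)

Answer: 5.7399 0.8620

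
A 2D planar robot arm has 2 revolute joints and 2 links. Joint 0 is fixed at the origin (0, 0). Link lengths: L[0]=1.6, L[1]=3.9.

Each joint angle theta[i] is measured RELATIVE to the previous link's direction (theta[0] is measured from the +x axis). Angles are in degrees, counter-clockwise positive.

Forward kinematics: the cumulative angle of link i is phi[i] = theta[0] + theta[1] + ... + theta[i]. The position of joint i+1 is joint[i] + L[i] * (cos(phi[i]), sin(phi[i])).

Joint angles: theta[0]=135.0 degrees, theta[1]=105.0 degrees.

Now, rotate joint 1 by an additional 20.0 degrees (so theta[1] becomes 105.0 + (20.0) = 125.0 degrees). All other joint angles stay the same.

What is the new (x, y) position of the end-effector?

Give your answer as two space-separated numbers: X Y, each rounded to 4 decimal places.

joint[0] = (0.0000, 0.0000)  (base)
link 0: phi[0] = 135 = 135 deg
  cos(135 deg) = -0.7071, sin(135 deg) = 0.7071
  joint[1] = (0.0000, 0.0000) + 1.6 * (-0.7071, 0.7071) = (0.0000 + -1.1314, 0.0000 + 1.1314) = (-1.1314, 1.1314)
link 1: phi[1] = 135 + 125 = 260 deg
  cos(260 deg) = -0.1736, sin(260 deg) = -0.9848
  joint[2] = (-1.1314, 1.1314) + 3.9 * (-0.1736, -0.9848) = (-1.1314 + -0.6772, 1.1314 + -3.8408) = (-1.8086, -2.7094)
End effector: (-1.8086, -2.7094)

Answer: -1.8086 -2.7094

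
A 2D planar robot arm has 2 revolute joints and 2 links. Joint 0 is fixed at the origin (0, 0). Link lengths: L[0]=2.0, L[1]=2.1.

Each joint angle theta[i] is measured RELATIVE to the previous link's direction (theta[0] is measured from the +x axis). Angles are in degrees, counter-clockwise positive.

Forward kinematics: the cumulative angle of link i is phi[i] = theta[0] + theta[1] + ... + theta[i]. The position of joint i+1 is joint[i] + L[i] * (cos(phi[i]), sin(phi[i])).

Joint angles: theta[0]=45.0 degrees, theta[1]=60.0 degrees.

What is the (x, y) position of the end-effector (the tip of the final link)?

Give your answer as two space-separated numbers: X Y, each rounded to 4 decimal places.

joint[0] = (0.0000, 0.0000)  (base)
link 0: phi[0] = 45 = 45 deg
  cos(45 deg) = 0.7071, sin(45 deg) = 0.7071
  joint[1] = (0.0000, 0.0000) + 2 * (0.7071, 0.7071) = (0.0000 + 1.4142, 0.0000 + 1.4142) = (1.4142, 1.4142)
link 1: phi[1] = 45 + 60 = 105 deg
  cos(105 deg) = -0.2588, sin(105 deg) = 0.9659
  joint[2] = (1.4142, 1.4142) + 2.1 * (-0.2588, 0.9659) = (1.4142 + -0.5435, 1.4142 + 2.0284) = (0.8707, 3.4427)
End effector: (0.8707, 3.4427)

Answer: 0.8707 3.4427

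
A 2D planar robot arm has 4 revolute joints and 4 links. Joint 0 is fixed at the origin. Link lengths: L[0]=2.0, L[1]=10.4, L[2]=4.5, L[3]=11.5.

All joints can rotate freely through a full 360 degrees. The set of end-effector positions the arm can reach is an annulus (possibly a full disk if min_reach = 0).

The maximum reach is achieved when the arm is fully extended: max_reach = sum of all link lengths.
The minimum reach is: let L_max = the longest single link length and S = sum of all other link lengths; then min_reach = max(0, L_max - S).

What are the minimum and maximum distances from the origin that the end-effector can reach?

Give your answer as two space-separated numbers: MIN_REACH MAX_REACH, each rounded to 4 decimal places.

Link lengths: [2.0, 10.4, 4.5, 11.5]
max_reach = 2 + 10.4 + 4.5 + 11.5 = 28.4
L_max = max([2.0, 10.4, 4.5, 11.5]) = 11.5
S (sum of others) = 28.4 - 11.5 = 16.9
min_reach = max(0, 11.5 - 16.9) = max(0, -5.4) = 0

Answer: 0.0000 28.4000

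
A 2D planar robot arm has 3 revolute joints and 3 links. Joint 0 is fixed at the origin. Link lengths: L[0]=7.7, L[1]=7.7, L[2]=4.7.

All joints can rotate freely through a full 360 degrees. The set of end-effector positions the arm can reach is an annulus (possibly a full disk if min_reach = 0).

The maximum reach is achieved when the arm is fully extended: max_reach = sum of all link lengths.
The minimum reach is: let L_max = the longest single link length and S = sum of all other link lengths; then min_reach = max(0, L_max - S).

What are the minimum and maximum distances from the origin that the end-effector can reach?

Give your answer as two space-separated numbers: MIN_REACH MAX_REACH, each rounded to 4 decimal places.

Answer: 0.0000 20.1000

Derivation:
Link lengths: [7.7, 7.7, 4.7]
max_reach = 7.7 + 7.7 + 4.7 = 20.1
L_max = max([7.7, 7.7, 4.7]) = 7.7
S (sum of others) = 20.1 - 7.7 = 12.4
min_reach = max(0, 7.7 - 12.4) = max(0, -4.7) = 0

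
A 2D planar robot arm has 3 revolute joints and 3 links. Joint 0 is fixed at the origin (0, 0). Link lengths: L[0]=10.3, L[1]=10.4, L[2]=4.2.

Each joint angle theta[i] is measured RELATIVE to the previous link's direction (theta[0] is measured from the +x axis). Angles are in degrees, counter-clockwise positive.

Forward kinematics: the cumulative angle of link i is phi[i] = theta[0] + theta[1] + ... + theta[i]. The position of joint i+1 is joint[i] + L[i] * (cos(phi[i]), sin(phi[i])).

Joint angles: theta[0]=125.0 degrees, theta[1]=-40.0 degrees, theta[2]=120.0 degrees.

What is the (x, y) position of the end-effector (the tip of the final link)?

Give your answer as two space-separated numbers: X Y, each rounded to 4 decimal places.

joint[0] = (0.0000, 0.0000)  (base)
link 0: phi[0] = 125 = 125 deg
  cos(125 deg) = -0.5736, sin(125 deg) = 0.8192
  joint[1] = (0.0000, 0.0000) + 10.3 * (-0.5736, 0.8192) = (0.0000 + -5.9078, 0.0000 + 8.4373) = (-5.9078, 8.4373)
link 1: phi[1] = 125 + -40 = 85 deg
  cos(85 deg) = 0.0872, sin(85 deg) = 0.9962
  joint[2] = (-5.9078, 8.4373) + 10.4 * (0.0872, 0.9962) = (-5.9078 + 0.9064, 8.4373 + 10.3604) = (-5.0014, 18.7977)
link 2: phi[2] = 125 + -40 + 120 = 205 deg
  cos(205 deg) = -0.9063, sin(205 deg) = -0.4226
  joint[3] = (-5.0014, 18.7977) + 4.2 * (-0.9063, -0.4226) = (-5.0014 + -3.8065, 18.7977 + -1.7750) = (-8.8079, 17.0227)
End effector: (-8.8079, 17.0227)

Answer: -8.8079 17.0227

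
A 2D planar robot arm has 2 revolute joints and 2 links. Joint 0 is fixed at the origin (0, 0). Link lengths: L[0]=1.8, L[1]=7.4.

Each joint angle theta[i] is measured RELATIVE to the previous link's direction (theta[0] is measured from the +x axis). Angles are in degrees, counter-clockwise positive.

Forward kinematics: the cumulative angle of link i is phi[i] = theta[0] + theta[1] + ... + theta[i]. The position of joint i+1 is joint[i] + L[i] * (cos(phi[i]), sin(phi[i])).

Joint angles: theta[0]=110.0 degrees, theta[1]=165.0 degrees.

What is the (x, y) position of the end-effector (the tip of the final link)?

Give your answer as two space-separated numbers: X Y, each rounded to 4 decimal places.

Answer: 0.0293 -5.6804

Derivation:
joint[0] = (0.0000, 0.0000)  (base)
link 0: phi[0] = 110 = 110 deg
  cos(110 deg) = -0.3420, sin(110 deg) = 0.9397
  joint[1] = (0.0000, 0.0000) + 1.8 * (-0.3420, 0.9397) = (0.0000 + -0.6156, 0.0000 + 1.6914) = (-0.6156, 1.6914)
link 1: phi[1] = 110 + 165 = 275 deg
  cos(275 deg) = 0.0872, sin(275 deg) = -0.9962
  joint[2] = (-0.6156, 1.6914) + 7.4 * (0.0872, -0.9962) = (-0.6156 + 0.6450, 1.6914 + -7.3718) = (0.0293, -5.6804)
End effector: (0.0293, -5.6804)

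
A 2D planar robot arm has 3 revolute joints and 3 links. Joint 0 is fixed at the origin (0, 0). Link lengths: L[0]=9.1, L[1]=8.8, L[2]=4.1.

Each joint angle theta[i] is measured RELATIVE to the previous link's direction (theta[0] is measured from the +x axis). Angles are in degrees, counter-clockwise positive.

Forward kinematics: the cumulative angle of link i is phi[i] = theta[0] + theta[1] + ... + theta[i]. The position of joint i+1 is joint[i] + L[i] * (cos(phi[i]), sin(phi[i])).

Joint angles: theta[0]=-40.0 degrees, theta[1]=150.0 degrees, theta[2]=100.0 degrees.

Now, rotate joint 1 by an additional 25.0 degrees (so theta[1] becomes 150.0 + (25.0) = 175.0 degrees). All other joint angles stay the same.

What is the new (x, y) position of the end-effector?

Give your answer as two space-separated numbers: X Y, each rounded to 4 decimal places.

joint[0] = (0.0000, 0.0000)  (base)
link 0: phi[0] = -40 = -40 deg
  cos(-40 deg) = 0.7660, sin(-40 deg) = -0.6428
  joint[1] = (0.0000, 0.0000) + 9.1 * (0.7660, -0.6428) = (0.0000 + 6.9710, 0.0000 + -5.8494) = (6.9710, -5.8494)
link 1: phi[1] = -40 + 175 = 135 deg
  cos(135 deg) = -0.7071, sin(135 deg) = 0.7071
  joint[2] = (6.9710, -5.8494) + 8.8 * (-0.7071, 0.7071) = (6.9710 + -6.2225, -5.8494 + 6.2225) = (0.7485, 0.3732)
link 2: phi[2] = -40 + 175 + 100 = 235 deg
  cos(235 deg) = -0.5736, sin(235 deg) = -0.8192
  joint[3] = (0.7485, 0.3732) + 4.1 * (-0.5736, -0.8192) = (0.7485 + -2.3517, 0.3732 + -3.3585) = (-1.6032, -2.9854)
End effector: (-1.6032, -2.9854)

Answer: -1.6032 -2.9854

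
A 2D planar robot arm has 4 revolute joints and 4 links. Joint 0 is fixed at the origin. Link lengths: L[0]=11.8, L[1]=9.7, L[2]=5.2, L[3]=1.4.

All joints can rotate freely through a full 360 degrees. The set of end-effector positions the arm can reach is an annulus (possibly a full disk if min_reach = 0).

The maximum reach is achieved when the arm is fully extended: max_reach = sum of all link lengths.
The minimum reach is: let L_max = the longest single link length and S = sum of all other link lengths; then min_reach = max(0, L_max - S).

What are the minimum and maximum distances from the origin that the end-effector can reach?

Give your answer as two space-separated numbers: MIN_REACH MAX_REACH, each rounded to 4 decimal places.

Answer: 0.0000 28.1000

Derivation:
Link lengths: [11.8, 9.7, 5.2, 1.4]
max_reach = 11.8 + 9.7 + 5.2 + 1.4 = 28.1
L_max = max([11.8, 9.7, 5.2, 1.4]) = 11.8
S (sum of others) = 28.1 - 11.8 = 16.3
min_reach = max(0, 11.8 - 16.3) = max(0, -4.5) = 0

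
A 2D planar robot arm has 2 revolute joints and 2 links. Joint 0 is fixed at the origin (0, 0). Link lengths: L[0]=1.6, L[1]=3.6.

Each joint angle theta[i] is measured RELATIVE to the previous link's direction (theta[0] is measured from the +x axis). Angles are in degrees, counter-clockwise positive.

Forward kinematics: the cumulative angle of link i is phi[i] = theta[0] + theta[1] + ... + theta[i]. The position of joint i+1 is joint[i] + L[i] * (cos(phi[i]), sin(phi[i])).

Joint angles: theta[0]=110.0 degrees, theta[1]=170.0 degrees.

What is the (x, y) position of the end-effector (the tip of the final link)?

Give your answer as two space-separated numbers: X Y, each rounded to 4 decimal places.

Answer: 0.0779 -2.0418

Derivation:
joint[0] = (0.0000, 0.0000)  (base)
link 0: phi[0] = 110 = 110 deg
  cos(110 deg) = -0.3420, sin(110 deg) = 0.9397
  joint[1] = (0.0000, 0.0000) + 1.6 * (-0.3420, 0.9397) = (0.0000 + -0.5472, 0.0000 + 1.5035) = (-0.5472, 1.5035)
link 1: phi[1] = 110 + 170 = 280 deg
  cos(280 deg) = 0.1736, sin(280 deg) = -0.9848
  joint[2] = (-0.5472, 1.5035) + 3.6 * (0.1736, -0.9848) = (-0.5472 + 0.6251, 1.5035 + -3.5453) = (0.0779, -2.0418)
End effector: (0.0779, -2.0418)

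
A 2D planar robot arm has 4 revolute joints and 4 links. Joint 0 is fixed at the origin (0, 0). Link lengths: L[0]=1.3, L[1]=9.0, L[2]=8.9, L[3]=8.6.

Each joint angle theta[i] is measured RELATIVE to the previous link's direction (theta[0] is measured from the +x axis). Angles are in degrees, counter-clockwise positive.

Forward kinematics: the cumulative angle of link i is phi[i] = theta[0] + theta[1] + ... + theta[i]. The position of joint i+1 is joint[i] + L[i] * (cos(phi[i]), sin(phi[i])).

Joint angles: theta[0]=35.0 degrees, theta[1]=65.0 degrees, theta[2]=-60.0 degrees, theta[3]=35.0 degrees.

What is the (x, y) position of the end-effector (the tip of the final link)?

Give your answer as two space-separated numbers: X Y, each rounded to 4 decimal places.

Answer: 8.5457 23.6367

Derivation:
joint[0] = (0.0000, 0.0000)  (base)
link 0: phi[0] = 35 = 35 deg
  cos(35 deg) = 0.8192, sin(35 deg) = 0.5736
  joint[1] = (0.0000, 0.0000) + 1.3 * (0.8192, 0.5736) = (0.0000 + 1.0649, 0.0000 + 0.7456) = (1.0649, 0.7456)
link 1: phi[1] = 35 + 65 = 100 deg
  cos(100 deg) = -0.1736, sin(100 deg) = 0.9848
  joint[2] = (1.0649, 0.7456) + 9 * (-0.1736, 0.9848) = (1.0649 + -1.5628, 0.7456 + 8.8633) = (-0.4979, 9.6089)
link 2: phi[2] = 35 + 65 + -60 = 40 deg
  cos(40 deg) = 0.7660, sin(40 deg) = 0.6428
  joint[3] = (-0.4979, 9.6089) + 8.9 * (0.7660, 0.6428) = (-0.4979 + 6.8178, 9.6089 + 5.7208) = (6.3199, 15.3297)
link 3: phi[3] = 35 + 65 + -60 + 35 = 75 deg
  cos(75 deg) = 0.2588, sin(75 deg) = 0.9659
  joint[4] = (6.3199, 15.3297) + 8.6 * (0.2588, 0.9659) = (6.3199 + 2.2258, 15.3297 + 8.3070) = (8.5457, 23.6367)
End effector: (8.5457, 23.6367)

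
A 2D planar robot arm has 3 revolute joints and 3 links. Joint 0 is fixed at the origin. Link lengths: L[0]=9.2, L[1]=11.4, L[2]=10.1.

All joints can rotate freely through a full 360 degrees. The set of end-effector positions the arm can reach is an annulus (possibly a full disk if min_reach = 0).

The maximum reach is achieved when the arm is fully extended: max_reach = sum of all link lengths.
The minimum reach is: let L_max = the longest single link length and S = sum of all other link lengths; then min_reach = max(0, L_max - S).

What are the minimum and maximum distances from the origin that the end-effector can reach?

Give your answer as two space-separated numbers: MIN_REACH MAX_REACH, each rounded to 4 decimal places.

Answer: 0.0000 30.7000

Derivation:
Link lengths: [9.2, 11.4, 10.1]
max_reach = 9.2 + 11.4 + 10.1 = 30.7
L_max = max([9.2, 11.4, 10.1]) = 11.4
S (sum of others) = 30.7 - 11.4 = 19.3
min_reach = max(0, 11.4 - 19.3) = max(0, -7.9) = 0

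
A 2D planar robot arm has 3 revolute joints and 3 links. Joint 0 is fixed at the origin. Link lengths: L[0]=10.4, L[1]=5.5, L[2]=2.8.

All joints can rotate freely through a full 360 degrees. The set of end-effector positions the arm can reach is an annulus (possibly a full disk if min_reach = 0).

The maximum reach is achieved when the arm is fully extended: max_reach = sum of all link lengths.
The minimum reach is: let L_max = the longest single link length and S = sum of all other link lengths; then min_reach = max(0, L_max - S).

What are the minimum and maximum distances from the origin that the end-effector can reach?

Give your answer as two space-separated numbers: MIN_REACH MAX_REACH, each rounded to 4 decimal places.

Answer: 2.1000 18.7000

Derivation:
Link lengths: [10.4, 5.5, 2.8]
max_reach = 10.4 + 5.5 + 2.8 = 18.7
L_max = max([10.4, 5.5, 2.8]) = 10.4
S (sum of others) = 18.7 - 10.4 = 8.3
min_reach = max(0, 10.4 - 8.3) = max(0, 2.1) = 2.1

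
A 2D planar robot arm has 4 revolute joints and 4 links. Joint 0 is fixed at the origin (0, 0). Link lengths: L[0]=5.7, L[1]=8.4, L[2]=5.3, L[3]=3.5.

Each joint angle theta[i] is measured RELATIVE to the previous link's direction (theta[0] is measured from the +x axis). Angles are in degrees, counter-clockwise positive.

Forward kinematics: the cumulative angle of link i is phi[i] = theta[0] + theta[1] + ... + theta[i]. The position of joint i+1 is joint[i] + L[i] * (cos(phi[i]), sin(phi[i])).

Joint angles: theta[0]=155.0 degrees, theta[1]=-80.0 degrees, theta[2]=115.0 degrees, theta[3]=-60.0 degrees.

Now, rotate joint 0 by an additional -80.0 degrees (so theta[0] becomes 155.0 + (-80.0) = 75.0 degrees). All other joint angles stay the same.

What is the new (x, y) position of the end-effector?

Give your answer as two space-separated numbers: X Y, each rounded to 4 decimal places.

Answer: 10.2804 12.4352

Derivation:
joint[0] = (0.0000, 0.0000)  (base)
link 0: phi[0] = 75 = 75 deg
  cos(75 deg) = 0.2588, sin(75 deg) = 0.9659
  joint[1] = (0.0000, 0.0000) + 5.7 * (0.2588, 0.9659) = (0.0000 + 1.4753, 0.0000 + 5.5058) = (1.4753, 5.5058)
link 1: phi[1] = 75 + -80 = -5 deg
  cos(-5 deg) = 0.9962, sin(-5 deg) = -0.0872
  joint[2] = (1.4753, 5.5058) + 8.4 * (0.9962, -0.0872) = (1.4753 + 8.3680, 5.5058 + -0.7321) = (9.8433, 4.7737)
link 2: phi[2] = 75 + -80 + 115 = 110 deg
  cos(110 deg) = -0.3420, sin(110 deg) = 0.9397
  joint[3] = (9.8433, 4.7737) + 5.3 * (-0.3420, 0.9397) = (9.8433 + -1.8127, 4.7737 + 4.9804) = (8.0306, 9.7540)
link 3: phi[3] = 75 + -80 + 115 + -60 = 50 deg
  cos(50 deg) = 0.6428, sin(50 deg) = 0.7660
  joint[4] = (8.0306, 9.7540) + 3.5 * (0.6428, 0.7660) = (8.0306 + 2.2498, 9.7540 + 2.6812) = (10.2804, 12.4352)
End effector: (10.2804, 12.4352)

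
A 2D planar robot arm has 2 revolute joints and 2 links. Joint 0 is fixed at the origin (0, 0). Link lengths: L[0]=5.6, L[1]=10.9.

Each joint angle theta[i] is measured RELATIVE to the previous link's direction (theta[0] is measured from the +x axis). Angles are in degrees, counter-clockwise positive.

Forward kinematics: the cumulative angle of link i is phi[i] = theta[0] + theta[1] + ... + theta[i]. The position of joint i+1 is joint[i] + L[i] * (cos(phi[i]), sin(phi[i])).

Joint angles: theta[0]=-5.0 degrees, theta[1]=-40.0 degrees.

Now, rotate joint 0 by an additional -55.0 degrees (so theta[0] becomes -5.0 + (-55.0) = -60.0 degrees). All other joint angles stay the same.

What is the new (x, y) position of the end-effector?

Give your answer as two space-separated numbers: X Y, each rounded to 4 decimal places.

joint[0] = (0.0000, 0.0000)  (base)
link 0: phi[0] = -60 = -60 deg
  cos(-60 deg) = 0.5000, sin(-60 deg) = -0.8660
  joint[1] = (0.0000, 0.0000) + 5.6 * (0.5000, -0.8660) = (0.0000 + 2.8000, 0.0000 + -4.8497) = (2.8000, -4.8497)
link 1: phi[1] = -60 + -40 = -100 deg
  cos(-100 deg) = -0.1736, sin(-100 deg) = -0.9848
  joint[2] = (2.8000, -4.8497) + 10.9 * (-0.1736, -0.9848) = (2.8000 + -1.8928, -4.8497 + -10.7344) = (0.9072, -15.5841)
End effector: (0.9072, -15.5841)

Answer: 0.9072 -15.5841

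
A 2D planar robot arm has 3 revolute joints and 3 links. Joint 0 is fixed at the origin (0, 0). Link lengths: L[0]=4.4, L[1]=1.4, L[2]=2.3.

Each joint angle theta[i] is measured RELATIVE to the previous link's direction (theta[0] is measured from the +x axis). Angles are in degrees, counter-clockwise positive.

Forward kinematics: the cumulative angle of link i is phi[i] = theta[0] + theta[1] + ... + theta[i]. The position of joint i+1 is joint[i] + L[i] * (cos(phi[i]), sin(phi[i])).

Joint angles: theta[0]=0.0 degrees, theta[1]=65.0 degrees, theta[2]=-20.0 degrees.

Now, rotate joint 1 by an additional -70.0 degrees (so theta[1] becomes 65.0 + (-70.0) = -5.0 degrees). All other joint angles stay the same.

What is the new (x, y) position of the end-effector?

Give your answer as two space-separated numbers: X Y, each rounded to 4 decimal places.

joint[0] = (0.0000, 0.0000)  (base)
link 0: phi[0] = 0 = 0 deg
  cos(0 deg) = 1.0000, sin(0 deg) = 0.0000
  joint[1] = (0.0000, 0.0000) + 4.4 * (1.0000, 0.0000) = (0.0000 + 4.4000, 0.0000 + 0.0000) = (4.4000, 0.0000)
link 1: phi[1] = 0 + -5 = -5 deg
  cos(-5 deg) = 0.9962, sin(-5 deg) = -0.0872
  joint[2] = (4.4000, 0.0000) + 1.4 * (0.9962, -0.0872) = (4.4000 + 1.3947, 0.0000 + -0.1220) = (5.7947, -0.1220)
link 2: phi[2] = 0 + -5 + -20 = -25 deg
  cos(-25 deg) = 0.9063, sin(-25 deg) = -0.4226
  joint[3] = (5.7947, -0.1220) + 2.3 * (0.9063, -0.4226) = (5.7947 + 2.0845, -0.1220 + -0.9720) = (7.8792, -1.0940)
End effector: (7.8792, -1.0940)

Answer: 7.8792 -1.0940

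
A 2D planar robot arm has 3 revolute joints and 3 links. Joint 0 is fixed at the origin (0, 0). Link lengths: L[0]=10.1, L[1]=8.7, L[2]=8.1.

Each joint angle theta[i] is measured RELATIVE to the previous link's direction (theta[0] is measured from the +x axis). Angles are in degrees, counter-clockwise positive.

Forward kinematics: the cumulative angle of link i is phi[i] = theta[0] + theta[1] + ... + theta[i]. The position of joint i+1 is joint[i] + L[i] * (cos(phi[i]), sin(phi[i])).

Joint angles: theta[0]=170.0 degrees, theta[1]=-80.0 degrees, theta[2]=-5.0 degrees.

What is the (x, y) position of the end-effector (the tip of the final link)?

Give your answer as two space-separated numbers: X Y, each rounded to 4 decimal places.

joint[0] = (0.0000, 0.0000)  (base)
link 0: phi[0] = 170 = 170 deg
  cos(170 deg) = -0.9848, sin(170 deg) = 0.1736
  joint[1] = (0.0000, 0.0000) + 10.1 * (-0.9848, 0.1736) = (0.0000 + -9.9466, 0.0000 + 1.7538) = (-9.9466, 1.7538)
link 1: phi[1] = 170 + -80 = 90 deg
  cos(90 deg) = 0.0000, sin(90 deg) = 1.0000
  joint[2] = (-9.9466, 1.7538) + 8.7 * (0.0000, 1.0000) = (-9.9466 + 0.0000, 1.7538 + 8.7000) = (-9.9466, 10.4538)
link 2: phi[2] = 170 + -80 + -5 = 85 deg
  cos(85 deg) = 0.0872, sin(85 deg) = 0.9962
  joint[3] = (-9.9466, 10.4538) + 8.1 * (0.0872, 0.9962) = (-9.9466 + 0.7060, 10.4538 + 8.0692) = (-9.2406, 18.5230)
End effector: (-9.2406, 18.5230)

Answer: -9.2406 18.5230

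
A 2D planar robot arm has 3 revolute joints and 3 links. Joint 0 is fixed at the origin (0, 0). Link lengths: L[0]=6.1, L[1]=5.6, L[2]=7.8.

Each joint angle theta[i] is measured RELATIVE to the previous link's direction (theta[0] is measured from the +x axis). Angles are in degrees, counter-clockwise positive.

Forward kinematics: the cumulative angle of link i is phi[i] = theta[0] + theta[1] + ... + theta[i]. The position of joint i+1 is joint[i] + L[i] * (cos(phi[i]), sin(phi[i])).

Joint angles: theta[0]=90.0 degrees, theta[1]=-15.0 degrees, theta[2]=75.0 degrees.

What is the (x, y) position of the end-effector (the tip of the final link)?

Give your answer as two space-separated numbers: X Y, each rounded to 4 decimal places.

joint[0] = (0.0000, 0.0000)  (base)
link 0: phi[0] = 90 = 90 deg
  cos(90 deg) = 0.0000, sin(90 deg) = 1.0000
  joint[1] = (0.0000, 0.0000) + 6.1 * (0.0000, 1.0000) = (0.0000 + 0.0000, 0.0000 + 6.1000) = (0.0000, 6.1000)
link 1: phi[1] = 90 + -15 = 75 deg
  cos(75 deg) = 0.2588, sin(75 deg) = 0.9659
  joint[2] = (0.0000, 6.1000) + 5.6 * (0.2588, 0.9659) = (0.0000 + 1.4494, 6.1000 + 5.4092) = (1.4494, 11.5092)
link 2: phi[2] = 90 + -15 + 75 = 150 deg
  cos(150 deg) = -0.8660, sin(150 deg) = 0.5000
  joint[3] = (1.4494, 11.5092) + 7.8 * (-0.8660, 0.5000) = (1.4494 + -6.7550, 11.5092 + 3.9000) = (-5.3056, 15.4092)
End effector: (-5.3056, 15.4092)

Answer: -5.3056 15.4092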